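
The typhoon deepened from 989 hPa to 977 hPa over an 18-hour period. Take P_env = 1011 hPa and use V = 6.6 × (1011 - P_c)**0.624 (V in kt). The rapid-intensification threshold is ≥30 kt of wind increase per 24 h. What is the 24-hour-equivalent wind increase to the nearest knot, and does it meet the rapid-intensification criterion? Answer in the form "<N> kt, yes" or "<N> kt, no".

19 kt, no

V₁: ΔP = 22, V ≈ 6.6 × 22^0.624 ≈ 45.42 kt.
V₂: ΔP = 34, V ≈ 6.6 × 34^0.624 ≈ 59.59 kt.
ΔV over 18 h = 14.17 kt → 24 h equivalent = 14.17 × 24/18 ≈ 18.89 kt.
19 kt < 30 kt ⇒ not rapid intensification.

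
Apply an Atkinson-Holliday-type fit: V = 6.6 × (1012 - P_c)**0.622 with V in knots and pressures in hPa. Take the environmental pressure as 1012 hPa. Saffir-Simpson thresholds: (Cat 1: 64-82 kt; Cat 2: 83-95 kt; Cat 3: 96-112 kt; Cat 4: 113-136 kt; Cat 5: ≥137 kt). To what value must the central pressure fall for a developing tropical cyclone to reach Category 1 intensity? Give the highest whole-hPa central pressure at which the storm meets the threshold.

973 hPa

Category 1 begins at V = 64 kt.
Required ΔP = (64/6.6)^(1/0.622) = 9.697^1.608 ≈ 38.57 hPa.
P_c ≤ 1012 − 38.57 = 973.43, so the highest integer P_c is 973 hPa.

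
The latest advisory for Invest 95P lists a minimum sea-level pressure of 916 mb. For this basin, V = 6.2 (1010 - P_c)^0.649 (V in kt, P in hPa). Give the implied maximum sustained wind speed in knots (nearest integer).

ΔP = 1010 − 916 = 94 mb.
94^0.649 ≈ 19.079.
V ≈ 6.2 × 19.079 ≈ 118.3 kt.

118 kt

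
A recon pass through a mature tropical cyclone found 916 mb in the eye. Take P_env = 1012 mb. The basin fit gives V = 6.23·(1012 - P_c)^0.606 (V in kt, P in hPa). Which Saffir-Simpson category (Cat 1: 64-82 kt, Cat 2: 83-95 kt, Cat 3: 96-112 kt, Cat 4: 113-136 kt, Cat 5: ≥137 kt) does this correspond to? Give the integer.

3

ΔP = 1012 − 916 = 96 mb.
V ≈ 6.23 × 96^0.606 = 6.23 × 15.89 ≈ 99 kt.
99 kt falls in the Category 3 band.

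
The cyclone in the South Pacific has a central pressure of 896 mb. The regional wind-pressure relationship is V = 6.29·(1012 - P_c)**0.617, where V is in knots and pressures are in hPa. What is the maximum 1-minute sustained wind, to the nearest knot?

ΔP = 1012 − 896 = 116 mb.
116^0.617 ≈ 18.783.
V ≈ 6.29 × 18.783 ≈ 118.1 kt.

118 kt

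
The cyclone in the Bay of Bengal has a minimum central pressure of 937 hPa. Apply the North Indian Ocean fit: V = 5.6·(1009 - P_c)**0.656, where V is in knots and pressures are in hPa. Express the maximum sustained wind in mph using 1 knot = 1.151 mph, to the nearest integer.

107 mph

ΔP = 1009 − 937 = 72 hPa.
V ≈ 5.6 × 72^0.656 = 5.6 × 16.535 ≈ 92.597 kt.
92.597 × 1.151 ≈ 106.58 mph → 107 mph.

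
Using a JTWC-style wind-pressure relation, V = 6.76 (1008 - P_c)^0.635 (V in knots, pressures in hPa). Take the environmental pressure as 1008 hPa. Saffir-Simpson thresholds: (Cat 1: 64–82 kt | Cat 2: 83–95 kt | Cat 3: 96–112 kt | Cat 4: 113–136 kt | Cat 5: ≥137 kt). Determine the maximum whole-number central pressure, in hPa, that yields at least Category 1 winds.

Category 1 begins at V = 64 kt.
Required ΔP = (64/6.76)^(1/0.635) = 9.467^1.575 ≈ 34.46 hPa.
P_c ≤ 1008 − 34.46 = 973.54, so the highest integer P_c is 973 hPa.

973 hPa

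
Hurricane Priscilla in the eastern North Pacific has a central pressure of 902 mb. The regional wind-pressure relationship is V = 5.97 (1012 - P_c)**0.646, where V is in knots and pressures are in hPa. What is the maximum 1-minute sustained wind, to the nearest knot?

124 kt

ΔP = 1012 − 902 = 110 mb.
110^0.646 ≈ 20.832.
V ≈ 5.97 × 20.832 ≈ 124.4 kt.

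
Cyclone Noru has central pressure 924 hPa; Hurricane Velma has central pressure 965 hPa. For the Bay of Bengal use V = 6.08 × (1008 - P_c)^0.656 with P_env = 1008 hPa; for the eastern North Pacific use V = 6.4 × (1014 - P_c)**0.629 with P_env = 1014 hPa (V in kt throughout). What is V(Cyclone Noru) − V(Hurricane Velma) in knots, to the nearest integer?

Cyclone Noru: ΔP = 84; V ≈ 6.08 × 84^0.656 ≈ 111.23 kt.
Hurricane Velma: ΔP = 49; V ≈ 6.4 × 49^0.629 ≈ 74.01 kt.
Difference ≈ 111.23 − 74.01 = 37.22 → 37 kt.

37 kt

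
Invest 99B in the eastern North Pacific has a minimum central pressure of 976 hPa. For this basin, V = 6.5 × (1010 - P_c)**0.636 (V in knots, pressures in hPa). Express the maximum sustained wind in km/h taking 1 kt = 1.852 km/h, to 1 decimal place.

ΔP = 1010 − 976 = 34 hPa.
V ≈ 6.5 × 34^0.636 = 6.5 × 9.419 ≈ 61.226 kt.
61.226 × 1.852 ≈ 113.39 km/h → 113.4 km/h.

113.4 km/h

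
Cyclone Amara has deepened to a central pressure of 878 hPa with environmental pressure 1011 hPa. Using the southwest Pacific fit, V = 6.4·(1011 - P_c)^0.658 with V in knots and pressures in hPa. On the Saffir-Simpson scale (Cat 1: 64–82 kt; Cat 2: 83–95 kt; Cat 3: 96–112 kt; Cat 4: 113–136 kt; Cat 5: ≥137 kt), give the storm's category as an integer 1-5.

5

ΔP = 1011 − 878 = 133 hPa.
V ≈ 6.4 × 133^0.658 = 6.4 × 24.97 ≈ 160 kt.
160 kt falls in the Category 5 band.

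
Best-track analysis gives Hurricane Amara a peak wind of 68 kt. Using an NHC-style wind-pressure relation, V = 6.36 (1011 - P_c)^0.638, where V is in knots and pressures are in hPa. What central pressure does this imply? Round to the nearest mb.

970 mb

ΔP = (V / 6.36)^(1/0.638) = (68/6.36)^1.567.
68/6.36 = 10.692; 10.692^1.567 ≈ 41.01 mb.
P_c = 1011 − 41.01 = 969.99 ≈ 970 mb.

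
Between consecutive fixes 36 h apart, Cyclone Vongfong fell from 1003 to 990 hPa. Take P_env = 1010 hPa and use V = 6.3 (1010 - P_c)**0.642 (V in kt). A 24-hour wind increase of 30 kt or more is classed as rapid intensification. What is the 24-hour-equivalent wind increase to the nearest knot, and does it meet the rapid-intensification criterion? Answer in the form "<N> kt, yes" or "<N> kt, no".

V₁: ΔP = 7, V ≈ 6.3 × 7^0.642 ≈ 21.97 kt.
V₂: ΔP = 20, V ≈ 6.3 × 20^0.642 ≈ 43.11 kt.
ΔV over 36 h = 21.14 kt → 24 h equivalent = 21.14 × 24/36 ≈ 14.09 kt.
14 kt < 30 kt ⇒ not rapid intensification.

14 kt, no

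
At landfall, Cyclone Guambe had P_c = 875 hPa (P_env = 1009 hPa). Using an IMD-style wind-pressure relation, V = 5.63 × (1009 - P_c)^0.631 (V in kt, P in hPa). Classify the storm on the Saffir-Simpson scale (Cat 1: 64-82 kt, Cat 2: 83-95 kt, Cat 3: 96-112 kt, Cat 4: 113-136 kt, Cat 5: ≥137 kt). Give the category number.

ΔP = 1009 − 875 = 134 hPa.
V ≈ 5.63 × 134^0.631 = 5.63 × 21.99 ≈ 124 kt.
124 kt falls in the Category 4 band.

4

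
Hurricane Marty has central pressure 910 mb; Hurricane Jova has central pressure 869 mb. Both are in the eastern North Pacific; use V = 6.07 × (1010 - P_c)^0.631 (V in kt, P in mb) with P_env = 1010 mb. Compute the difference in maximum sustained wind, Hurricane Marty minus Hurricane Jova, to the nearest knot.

-27 kt

Hurricane Marty: ΔP = 100; V ≈ 6.07 × 100^0.631 ≈ 110.97 kt.
Hurricane Jova: ΔP = 141; V ≈ 6.07 × 141^0.631 ≈ 137.83 kt.
Difference ≈ 110.97 − 137.83 = -26.86 → -27 kt.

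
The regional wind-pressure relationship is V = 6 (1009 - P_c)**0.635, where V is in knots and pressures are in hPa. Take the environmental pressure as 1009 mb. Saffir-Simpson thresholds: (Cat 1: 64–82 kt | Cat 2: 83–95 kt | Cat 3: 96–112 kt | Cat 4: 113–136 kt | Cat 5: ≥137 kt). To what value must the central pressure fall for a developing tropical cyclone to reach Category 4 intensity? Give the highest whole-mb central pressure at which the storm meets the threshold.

Category 4 begins at V = 113 kt.
Required ΔP = (113/6)^(1/0.635) = 18.833^1.575 ≈ 101.80 mb.
P_c ≤ 1009 − 101.80 = 907.20, so the highest integer P_c is 907 mb.

907 mb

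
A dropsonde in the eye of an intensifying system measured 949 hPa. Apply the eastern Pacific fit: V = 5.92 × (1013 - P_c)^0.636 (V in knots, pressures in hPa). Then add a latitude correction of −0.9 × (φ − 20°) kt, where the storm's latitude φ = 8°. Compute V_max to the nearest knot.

94 kt

ΔP = 1013 − 949 = 64 hPa.
64^0.636 ≈ 14.084.
V ≈ 5.92 × 14.084 ≈ 83.4 kt.
Latitude correction: −0.9 × (8 − 20) = 10.8 kt.
Corrected V ≈ 94.2 kt → 94 kt.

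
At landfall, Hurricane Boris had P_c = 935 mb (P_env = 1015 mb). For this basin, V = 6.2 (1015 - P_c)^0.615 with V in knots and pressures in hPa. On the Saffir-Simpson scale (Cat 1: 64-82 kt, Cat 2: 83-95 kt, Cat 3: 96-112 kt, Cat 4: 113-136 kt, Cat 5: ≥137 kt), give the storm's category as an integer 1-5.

ΔP = 1015 − 935 = 80 mb.
V ≈ 6.2 × 80^0.615 = 6.2 × 14.80 ≈ 92 kt.
92 kt falls in the Category 2 band.

2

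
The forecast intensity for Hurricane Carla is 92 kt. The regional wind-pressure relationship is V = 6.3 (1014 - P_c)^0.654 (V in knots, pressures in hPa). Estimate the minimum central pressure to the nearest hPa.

ΔP = (V / 6.3)^(1/0.654) = (92/6.3)^1.529.
92/6.3 = 14.603; 14.603^1.529 ≈ 60.33 hPa.
P_c = 1014 − 60.33 = 953.67 ≈ 954 hPa.

954 hPa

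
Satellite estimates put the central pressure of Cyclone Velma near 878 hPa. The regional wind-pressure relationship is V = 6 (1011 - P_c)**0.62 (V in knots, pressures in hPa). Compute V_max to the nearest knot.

124 kt

ΔP = 1011 − 878 = 133 hPa.
133^0.62 ≈ 20.739.
V ≈ 6 × 20.739 ≈ 124.4 kt.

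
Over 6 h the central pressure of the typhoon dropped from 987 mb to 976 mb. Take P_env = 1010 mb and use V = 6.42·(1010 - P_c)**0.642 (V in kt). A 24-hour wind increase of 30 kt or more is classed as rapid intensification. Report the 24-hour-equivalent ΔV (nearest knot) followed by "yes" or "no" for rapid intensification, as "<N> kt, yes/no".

V₁: ΔP = 23, V ≈ 6.42 × 23^0.642 ≈ 48.06 kt.
V₂: ΔP = 34, V ≈ 6.42 × 34^0.642 ≈ 61.77 kt.
ΔV over 6 h = 13.71 kt → 24 h equivalent = 13.71 × 24/6 ≈ 54.84 kt.
55 kt ≥ 30 kt ⇒ rapid intensification.

55 kt, yes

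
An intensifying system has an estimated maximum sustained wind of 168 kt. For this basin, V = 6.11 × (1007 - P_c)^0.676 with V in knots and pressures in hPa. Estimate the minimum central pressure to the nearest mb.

872 mb

ΔP = (V / 6.11)^(1/0.676) = (168/6.11)^1.479.
168/6.11 = 27.496; 27.496^1.479 ≈ 134.62 mb.
P_c = 1007 − 134.62 = 872.38 ≈ 872 mb.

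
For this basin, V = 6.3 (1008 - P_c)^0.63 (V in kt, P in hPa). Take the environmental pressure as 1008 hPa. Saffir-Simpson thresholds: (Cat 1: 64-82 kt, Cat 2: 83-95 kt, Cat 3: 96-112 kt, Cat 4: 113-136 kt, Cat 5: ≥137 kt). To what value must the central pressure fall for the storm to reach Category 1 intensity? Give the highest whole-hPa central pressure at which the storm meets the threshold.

968 hPa

Category 1 begins at V = 64 kt.
Required ΔP = (64/6.3)^(1/0.63) = 10.159^1.587 ≈ 39.64 hPa.
P_c ≤ 1008 − 39.64 = 968.36, so the highest integer P_c is 968 hPa.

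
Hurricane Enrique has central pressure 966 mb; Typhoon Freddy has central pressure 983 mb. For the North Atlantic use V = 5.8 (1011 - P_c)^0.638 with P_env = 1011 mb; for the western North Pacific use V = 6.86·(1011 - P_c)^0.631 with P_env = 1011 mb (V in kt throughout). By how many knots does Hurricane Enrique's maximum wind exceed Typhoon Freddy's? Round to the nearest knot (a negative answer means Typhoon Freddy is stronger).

10 kt

Hurricane Enrique: ΔP = 45; V ≈ 5.8 × 45^0.638 ≈ 65.79 kt.
Typhoon Freddy: ΔP = 28; V ≈ 6.86 × 28^0.631 ≈ 56.17 kt.
Difference ≈ 65.79 − 56.17 = 9.62 → 10 kt.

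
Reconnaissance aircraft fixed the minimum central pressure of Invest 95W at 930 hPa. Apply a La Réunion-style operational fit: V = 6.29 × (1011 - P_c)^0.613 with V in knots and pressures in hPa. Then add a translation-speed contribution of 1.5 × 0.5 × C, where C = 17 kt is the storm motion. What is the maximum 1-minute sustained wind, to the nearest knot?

106 kt

ΔP = 1011 − 930 = 81 hPa.
81^0.613 ≈ 14.788.
V ≈ 6.29 × 14.788 ≈ 93.0 kt.
Translation term: 1.5 × 0.5 × 17 = 12.75 kt.
Corrected V ≈ 105.75 kt → 106 kt.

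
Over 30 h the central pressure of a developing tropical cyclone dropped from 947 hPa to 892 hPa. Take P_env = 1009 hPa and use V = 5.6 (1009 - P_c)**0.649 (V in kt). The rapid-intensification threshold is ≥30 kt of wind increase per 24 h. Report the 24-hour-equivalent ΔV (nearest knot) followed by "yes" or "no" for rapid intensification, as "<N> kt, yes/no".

33 kt, yes

V₁: ΔP = 62, V ≈ 5.6 × 62^0.649 ≈ 81.55 kt.
V₂: ΔP = 117, V ≈ 5.6 × 117^0.649 ≈ 123.15 kt.
ΔV over 30 h = 41.60 kt → 24 h equivalent = 41.60 × 24/30 ≈ 33.28 kt.
33 kt ≥ 30 kt ⇒ rapid intensification.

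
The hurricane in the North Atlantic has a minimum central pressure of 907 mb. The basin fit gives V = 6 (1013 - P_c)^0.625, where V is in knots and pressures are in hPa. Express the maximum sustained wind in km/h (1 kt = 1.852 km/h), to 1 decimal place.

204.9 km/h

ΔP = 1013 − 907 = 106 mb.
V ≈ 6 × 106^0.625 = 6 × 18.442 ≈ 110.654 kt.
110.654 × 1.852 ≈ 204.93 km/h → 204.9 km/h.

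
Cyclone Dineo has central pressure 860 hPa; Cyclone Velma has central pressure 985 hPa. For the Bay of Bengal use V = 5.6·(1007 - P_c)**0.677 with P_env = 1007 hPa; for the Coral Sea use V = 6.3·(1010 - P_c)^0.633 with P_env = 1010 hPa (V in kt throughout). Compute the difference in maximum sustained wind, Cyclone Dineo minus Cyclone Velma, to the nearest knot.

116 kt

Cyclone Dineo: ΔP = 147; V ≈ 5.6 × 147^0.677 ≈ 164.23 kt.
Cyclone Velma: ΔP = 25; V ≈ 6.3 × 25^0.633 ≈ 48.33 kt.
Difference ≈ 164.23 − 48.33 = 115.90 → 116 kt.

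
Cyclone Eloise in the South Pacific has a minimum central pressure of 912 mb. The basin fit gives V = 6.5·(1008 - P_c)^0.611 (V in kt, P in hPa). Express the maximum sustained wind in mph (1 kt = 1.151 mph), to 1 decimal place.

ΔP = 1008 − 912 = 96 mb.
V ≈ 6.5 × 96^0.611 = 6.5 × 16.262 ≈ 105.701 kt.
105.701 × 1.151 ≈ 121.66 mph → 121.7 mph.

121.7 mph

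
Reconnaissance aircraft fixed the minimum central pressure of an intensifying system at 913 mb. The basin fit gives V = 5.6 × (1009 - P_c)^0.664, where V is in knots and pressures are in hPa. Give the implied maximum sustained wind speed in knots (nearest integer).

116 kt

ΔP = 1009 − 913 = 96 mb.
96^0.664 ≈ 20.712.
V ≈ 5.6 × 20.712 ≈ 116.0 kt.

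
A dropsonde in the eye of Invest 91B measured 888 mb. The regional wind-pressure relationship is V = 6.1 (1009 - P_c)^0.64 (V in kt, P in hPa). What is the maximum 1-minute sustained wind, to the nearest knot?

ΔP = 1009 − 888 = 121 mb.
121^0.64 ≈ 21.527.
V ≈ 6.1 × 21.527 ≈ 131.3 kt.

131 kt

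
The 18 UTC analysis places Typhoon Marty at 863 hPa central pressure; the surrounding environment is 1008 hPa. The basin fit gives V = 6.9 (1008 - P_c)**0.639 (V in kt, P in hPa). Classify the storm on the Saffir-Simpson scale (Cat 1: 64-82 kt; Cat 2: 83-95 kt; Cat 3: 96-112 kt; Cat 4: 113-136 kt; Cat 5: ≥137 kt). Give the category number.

ΔP = 1008 − 863 = 145 hPa.
V ≈ 6.9 × 145^0.639 = 6.9 × 24.05 ≈ 166 kt.
166 kt falls in the Category 5 band.

5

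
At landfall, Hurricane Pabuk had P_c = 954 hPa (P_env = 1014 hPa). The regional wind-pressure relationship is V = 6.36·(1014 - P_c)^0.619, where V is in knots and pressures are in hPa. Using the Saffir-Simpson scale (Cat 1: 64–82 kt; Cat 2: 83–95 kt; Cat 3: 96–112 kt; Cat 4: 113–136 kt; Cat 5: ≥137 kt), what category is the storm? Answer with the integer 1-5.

1

ΔP = 1014 − 954 = 60 hPa.
V ≈ 6.36 × 60^0.619 = 6.36 × 12.61 ≈ 80 kt.
80 kt falls in the Category 1 band.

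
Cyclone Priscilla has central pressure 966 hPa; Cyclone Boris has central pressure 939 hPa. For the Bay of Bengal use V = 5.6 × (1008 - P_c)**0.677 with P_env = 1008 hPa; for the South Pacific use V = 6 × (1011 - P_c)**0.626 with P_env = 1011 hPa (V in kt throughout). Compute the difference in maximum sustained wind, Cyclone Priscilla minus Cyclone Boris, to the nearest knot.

Cyclone Priscilla: ΔP = 42; V ≈ 5.6 × 42^0.677 ≈ 70.33 kt.
Cyclone Boris: ΔP = 72; V ≈ 6 × 72^0.626 ≈ 87.27 kt.
Difference ≈ 70.33 − 87.27 = -16.94 → -17 kt.

-17 kt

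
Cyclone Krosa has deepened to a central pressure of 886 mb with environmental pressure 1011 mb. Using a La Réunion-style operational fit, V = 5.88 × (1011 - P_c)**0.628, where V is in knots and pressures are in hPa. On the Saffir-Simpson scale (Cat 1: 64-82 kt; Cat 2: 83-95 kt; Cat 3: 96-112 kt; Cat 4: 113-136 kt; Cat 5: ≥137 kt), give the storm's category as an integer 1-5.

4

ΔP = 1011 − 886 = 125 mb.
V ≈ 5.88 × 125^0.628 = 5.88 × 20.74 ≈ 122 kt.
122 kt falls in the Category 4 band.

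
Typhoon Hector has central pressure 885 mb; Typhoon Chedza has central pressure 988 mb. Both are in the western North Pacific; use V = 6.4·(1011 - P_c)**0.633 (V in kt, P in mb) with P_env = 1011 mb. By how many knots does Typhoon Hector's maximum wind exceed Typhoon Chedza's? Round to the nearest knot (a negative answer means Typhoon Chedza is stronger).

Typhoon Hector: ΔP = 126; V ≈ 6.4 × 126^0.633 ≈ 136.68 kt.
Typhoon Chedza: ΔP = 23; V ≈ 6.4 × 23^0.633 ≈ 46.58 kt.
Difference ≈ 136.68 − 46.58 = 90.10 → 90 kt.

90 kt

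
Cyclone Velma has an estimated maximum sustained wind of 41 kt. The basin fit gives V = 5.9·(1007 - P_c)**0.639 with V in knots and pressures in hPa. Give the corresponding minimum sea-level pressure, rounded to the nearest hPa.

986 hPa

ΔP = (V / 5.9)^(1/0.639) = (41/5.9)^1.565.
41/5.9 = 6.949; 6.949^1.565 ≈ 20.78 hPa.
P_c = 1007 − 20.78 = 986.22 ≈ 986 hPa.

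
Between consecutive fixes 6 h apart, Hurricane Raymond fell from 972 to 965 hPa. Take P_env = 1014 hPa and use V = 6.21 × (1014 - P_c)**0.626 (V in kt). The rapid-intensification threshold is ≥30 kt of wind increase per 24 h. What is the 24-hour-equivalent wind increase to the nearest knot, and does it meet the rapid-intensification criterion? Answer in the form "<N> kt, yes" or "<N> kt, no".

26 kt, no

V₁: ΔP = 42, V ≈ 6.21 × 42^0.626 ≈ 64.45 kt.
V₂: ΔP = 49, V ≈ 6.21 × 49^0.626 ≈ 70.98 kt.
ΔV over 6 h = 6.53 kt → 24 h equivalent = 6.53 × 24/6 ≈ 26.12 kt.
26 kt < 30 kt ⇒ not rapid intensification.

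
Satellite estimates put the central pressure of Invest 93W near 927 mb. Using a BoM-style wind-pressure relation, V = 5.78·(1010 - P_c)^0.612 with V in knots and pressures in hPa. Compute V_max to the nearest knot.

86 kt

ΔP = 1010 − 927 = 83 mb.
83^0.612 ≈ 14.944.
V ≈ 5.78 × 14.944 ≈ 86.4 kt.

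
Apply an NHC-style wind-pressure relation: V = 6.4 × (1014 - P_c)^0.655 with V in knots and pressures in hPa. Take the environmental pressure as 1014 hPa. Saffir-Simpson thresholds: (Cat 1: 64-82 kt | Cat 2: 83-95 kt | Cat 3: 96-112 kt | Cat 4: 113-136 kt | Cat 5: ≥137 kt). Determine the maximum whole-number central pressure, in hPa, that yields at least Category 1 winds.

Category 1 begins at V = 64 kt.
Required ΔP = (64/6.4)^(1/0.655) = 10.000^1.527 ≈ 33.63 hPa.
P_c ≤ 1014 − 33.63 = 980.37, so the highest integer P_c is 980 hPa.

980 hPa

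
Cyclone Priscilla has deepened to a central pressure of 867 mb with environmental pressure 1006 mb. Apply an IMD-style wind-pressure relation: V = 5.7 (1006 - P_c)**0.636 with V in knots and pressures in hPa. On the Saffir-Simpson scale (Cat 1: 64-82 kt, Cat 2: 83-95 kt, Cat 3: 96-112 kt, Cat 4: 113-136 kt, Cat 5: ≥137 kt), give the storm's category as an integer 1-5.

ΔP = 1006 − 867 = 139 mb.
V ≈ 5.7 × 139^0.636 = 5.7 × 23.07 ≈ 131 kt.
131 kt falls in the Category 4 band.

4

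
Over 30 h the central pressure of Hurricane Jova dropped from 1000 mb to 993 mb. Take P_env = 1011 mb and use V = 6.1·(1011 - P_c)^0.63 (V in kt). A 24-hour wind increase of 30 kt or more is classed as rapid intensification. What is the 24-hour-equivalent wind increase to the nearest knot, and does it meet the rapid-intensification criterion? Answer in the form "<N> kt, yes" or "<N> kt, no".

8 kt, no

V₁: ΔP = 11, V ≈ 6.1 × 11^0.63 ≈ 27.63 kt.
V₂: ΔP = 18, V ≈ 6.1 × 18^0.63 ≈ 37.68 kt.
ΔV over 30 h = 10.05 kt → 24 h equivalent = 10.05 × 24/30 ≈ 8.04 kt.
8 kt < 30 kt ⇒ not rapid intensification.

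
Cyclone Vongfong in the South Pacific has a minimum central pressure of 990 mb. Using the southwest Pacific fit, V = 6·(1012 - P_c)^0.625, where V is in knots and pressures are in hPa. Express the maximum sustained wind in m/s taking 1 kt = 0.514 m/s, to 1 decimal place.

21.3 m/s

ΔP = 1012 − 990 = 22 mb.
V ≈ 6 × 22^0.625 = 6 × 6.903 ≈ 41.416 kt.
41.416 × 0.514 ≈ 21.29 m/s → 21.3 m/s.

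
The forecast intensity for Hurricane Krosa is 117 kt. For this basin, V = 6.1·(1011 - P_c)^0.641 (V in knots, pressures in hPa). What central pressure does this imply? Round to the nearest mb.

ΔP = (V / 6.1)^(1/0.641) = (117/6.1)^1.560.
117/6.1 = 19.180; 19.180^1.560 ≈ 100.31 mb.
P_c = 1011 − 100.31 = 910.69 ≈ 911 mb.

911 mb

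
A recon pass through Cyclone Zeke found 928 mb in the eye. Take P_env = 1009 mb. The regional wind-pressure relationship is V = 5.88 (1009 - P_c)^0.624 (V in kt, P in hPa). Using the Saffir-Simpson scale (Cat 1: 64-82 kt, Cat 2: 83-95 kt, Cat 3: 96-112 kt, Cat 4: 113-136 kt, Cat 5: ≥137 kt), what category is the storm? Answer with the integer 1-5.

ΔP = 1009 − 928 = 81 mb.
V ≈ 5.88 × 81^0.624 = 5.88 × 15.52 ≈ 91 kt.
91 kt falls in the Category 2 band.

2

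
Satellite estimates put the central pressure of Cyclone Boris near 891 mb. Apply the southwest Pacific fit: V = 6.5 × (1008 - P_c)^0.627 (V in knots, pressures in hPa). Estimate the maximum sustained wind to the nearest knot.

ΔP = 1008 − 891 = 117 mb.
117^0.627 ≈ 19.804.
V ≈ 6.5 × 19.804 ≈ 128.7 kt.

129 kt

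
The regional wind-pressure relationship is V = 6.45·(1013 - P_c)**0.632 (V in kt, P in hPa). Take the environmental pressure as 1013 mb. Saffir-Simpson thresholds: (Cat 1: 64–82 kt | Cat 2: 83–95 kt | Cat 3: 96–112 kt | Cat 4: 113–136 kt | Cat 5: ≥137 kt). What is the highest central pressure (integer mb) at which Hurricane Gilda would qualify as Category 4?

920 mb

Category 4 begins at V = 113 kt.
Required ΔP = (113/6.45)^(1/0.632) = 17.519^1.582 ≈ 92.81 mb.
P_c ≤ 1013 − 92.81 = 920.19, so the highest integer P_c is 920 mb.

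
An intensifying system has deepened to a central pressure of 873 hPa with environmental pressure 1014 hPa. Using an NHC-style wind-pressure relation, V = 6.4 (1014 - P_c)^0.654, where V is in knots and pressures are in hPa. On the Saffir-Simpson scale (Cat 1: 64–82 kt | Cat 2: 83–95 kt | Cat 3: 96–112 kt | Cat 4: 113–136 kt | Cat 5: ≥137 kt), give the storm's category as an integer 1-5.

5

ΔP = 1014 − 873 = 141 hPa.
V ≈ 6.4 × 141^0.654 = 6.4 × 25.44 ≈ 163 kt.
163 kt falls in the Category 5 band.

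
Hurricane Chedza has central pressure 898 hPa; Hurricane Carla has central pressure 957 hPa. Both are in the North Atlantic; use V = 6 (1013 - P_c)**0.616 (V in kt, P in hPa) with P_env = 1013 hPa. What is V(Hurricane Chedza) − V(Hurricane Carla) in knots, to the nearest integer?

40 kt

Hurricane Chedza: ΔP = 115; V ≈ 6 × 115^0.616 ≈ 111.57 kt.
Hurricane Carla: ΔP = 56; V ≈ 6 × 56^0.616 ≈ 71.62 kt.
Difference ≈ 111.57 − 71.62 = 39.95 → 40 kt.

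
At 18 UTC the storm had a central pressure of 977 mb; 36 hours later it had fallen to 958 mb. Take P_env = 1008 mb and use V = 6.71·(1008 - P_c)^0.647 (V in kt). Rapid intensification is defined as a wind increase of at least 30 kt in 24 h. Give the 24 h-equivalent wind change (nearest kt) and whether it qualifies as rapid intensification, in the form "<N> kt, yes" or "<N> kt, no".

V₁: ΔP = 31, V ≈ 6.71 × 31^0.647 ≈ 61.89 kt.
V₂: ΔP = 50, V ≈ 6.71 × 50^0.647 ≈ 84.32 kt.
ΔV over 36 h = 22.43 kt → 24 h equivalent = 22.43 × 24/36 ≈ 14.95 kt.
15 kt < 30 kt ⇒ not rapid intensification.

15 kt, no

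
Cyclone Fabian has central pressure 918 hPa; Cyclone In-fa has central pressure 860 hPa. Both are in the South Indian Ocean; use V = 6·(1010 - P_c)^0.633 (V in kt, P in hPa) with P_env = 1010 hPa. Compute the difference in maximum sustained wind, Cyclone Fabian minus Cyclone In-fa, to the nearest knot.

-38 kt

Cyclone Fabian: ΔP = 92; V ≈ 6 × 92^0.633 ≈ 105.01 kt.
Cyclone In-fa: ΔP = 150; V ≈ 6 × 150^0.633 ≈ 143.09 kt.
Difference ≈ 105.01 − 143.09 = -38.08 → -38 kt.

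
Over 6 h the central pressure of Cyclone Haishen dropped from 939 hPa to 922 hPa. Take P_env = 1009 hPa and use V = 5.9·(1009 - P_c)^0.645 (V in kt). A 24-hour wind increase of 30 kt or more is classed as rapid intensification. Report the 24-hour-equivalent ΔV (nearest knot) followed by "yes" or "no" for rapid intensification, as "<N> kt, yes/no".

V₁: ΔP = 70, V ≈ 5.9 × 70^0.645 ≈ 91.40 kt.
V₂: ΔP = 87, V ≈ 5.9 × 87^0.645 ≈ 105.16 kt.
ΔV over 6 h = 13.76 kt → 24 h equivalent = 13.76 × 24/6 ≈ 55.04 kt.
55 kt ≥ 30 kt ⇒ rapid intensification.

55 kt, yes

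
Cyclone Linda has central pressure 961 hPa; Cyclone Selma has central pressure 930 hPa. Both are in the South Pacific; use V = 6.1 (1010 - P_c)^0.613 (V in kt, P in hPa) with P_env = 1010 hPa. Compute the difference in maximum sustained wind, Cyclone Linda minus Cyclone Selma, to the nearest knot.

Cyclone Linda: ΔP = 49; V ≈ 6.1 × 49^0.613 ≈ 66.29 kt.
Cyclone Selma: ΔP = 80; V ≈ 6.1 × 80^0.613 ≈ 89.52 kt.
Difference ≈ 66.29 − 89.52 = -23.23 → -23 kt.

-23 kt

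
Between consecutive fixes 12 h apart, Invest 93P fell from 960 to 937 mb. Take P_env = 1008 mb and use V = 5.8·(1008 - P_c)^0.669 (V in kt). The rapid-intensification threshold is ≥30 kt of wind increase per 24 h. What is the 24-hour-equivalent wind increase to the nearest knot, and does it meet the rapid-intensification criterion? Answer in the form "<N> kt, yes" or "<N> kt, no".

46 kt, yes

V₁: ΔP = 48, V ≈ 5.8 × 48^0.669 ≈ 77.30 kt.
V₂: ΔP = 71, V ≈ 5.8 × 71^0.669 ≈ 100.44 kt.
ΔV over 12 h = 23.14 kt → 24 h equivalent = 23.14 × 24/12 ≈ 46.28 kt.
46 kt ≥ 30 kt ⇒ rapid intensification.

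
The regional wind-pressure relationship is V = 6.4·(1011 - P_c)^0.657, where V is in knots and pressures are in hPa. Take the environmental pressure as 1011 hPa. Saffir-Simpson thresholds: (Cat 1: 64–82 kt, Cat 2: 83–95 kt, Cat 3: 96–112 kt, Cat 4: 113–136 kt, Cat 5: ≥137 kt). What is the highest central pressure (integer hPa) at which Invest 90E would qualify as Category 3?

Category 3 begins at V = 96 kt.
Required ΔP = (96/6.4)^(1/0.657) = 15.000^1.522 ≈ 61.67 hPa.
P_c ≤ 1011 − 61.67 = 949.33, so the highest integer P_c is 949 hPa.

949 hPa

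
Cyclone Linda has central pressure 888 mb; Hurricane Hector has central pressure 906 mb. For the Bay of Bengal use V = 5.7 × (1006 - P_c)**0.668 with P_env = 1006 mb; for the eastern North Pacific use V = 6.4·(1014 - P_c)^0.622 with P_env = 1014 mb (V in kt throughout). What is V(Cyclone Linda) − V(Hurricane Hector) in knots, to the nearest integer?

20 kt

Cyclone Linda: ΔP = 118; V ≈ 5.7 × 118^0.668 ≈ 138.00 kt.
Hurricane Hector: ΔP = 108; V ≈ 6.4 × 108^0.622 ≈ 117.75 kt.
Difference ≈ 138.00 − 117.75 = 20.25 → 20 kt.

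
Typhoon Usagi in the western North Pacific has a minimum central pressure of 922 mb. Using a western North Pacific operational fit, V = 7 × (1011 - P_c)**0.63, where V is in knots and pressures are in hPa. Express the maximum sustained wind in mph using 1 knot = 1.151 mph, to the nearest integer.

136 mph

ΔP = 1011 − 922 = 89 mb.
V ≈ 7 × 89^0.63 = 7 × 16.909 ≈ 118.362 kt.
118.362 × 1.151 ≈ 136.24 mph → 136 mph.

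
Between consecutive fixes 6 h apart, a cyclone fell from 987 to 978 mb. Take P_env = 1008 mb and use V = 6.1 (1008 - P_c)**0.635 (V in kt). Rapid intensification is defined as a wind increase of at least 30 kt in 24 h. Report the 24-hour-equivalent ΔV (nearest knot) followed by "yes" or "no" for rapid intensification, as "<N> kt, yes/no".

43 kt, yes

V₁: ΔP = 21, V ≈ 6.1 × 21^0.635 ≈ 42.16 kt.
V₂: ΔP = 30, V ≈ 6.1 × 30^0.635 ≈ 52.88 kt.
ΔV over 6 h = 10.72 kt → 24 h equivalent = 10.72 × 24/6 ≈ 42.88 kt.
43 kt ≥ 30 kt ⇒ rapid intensification.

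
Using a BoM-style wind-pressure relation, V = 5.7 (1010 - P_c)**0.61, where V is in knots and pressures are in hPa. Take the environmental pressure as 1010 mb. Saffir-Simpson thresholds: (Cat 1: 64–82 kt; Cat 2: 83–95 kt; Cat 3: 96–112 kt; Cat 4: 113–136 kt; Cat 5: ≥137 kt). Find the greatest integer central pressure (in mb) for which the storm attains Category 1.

Category 1 begins at V = 64 kt.
Required ΔP = (64/5.7)^(1/0.61) = 11.228^1.639 ≈ 52.70 mb.
P_c ≤ 1010 − 52.70 = 957.30, so the highest integer P_c is 957 mb.

957 mb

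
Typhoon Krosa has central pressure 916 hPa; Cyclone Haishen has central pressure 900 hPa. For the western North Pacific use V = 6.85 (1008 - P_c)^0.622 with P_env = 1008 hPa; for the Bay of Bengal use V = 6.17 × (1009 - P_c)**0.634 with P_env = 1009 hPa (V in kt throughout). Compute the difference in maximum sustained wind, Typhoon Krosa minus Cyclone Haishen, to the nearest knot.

-7 kt

Typhoon Krosa: ΔP = 92; V ≈ 6.85 × 92^0.622 ≈ 114.07 kt.
Cyclone Haishen: ΔP = 109; V ≈ 6.17 × 109^0.634 ≈ 120.79 kt.
Difference ≈ 114.07 − 120.79 = -6.72 → -7 kt.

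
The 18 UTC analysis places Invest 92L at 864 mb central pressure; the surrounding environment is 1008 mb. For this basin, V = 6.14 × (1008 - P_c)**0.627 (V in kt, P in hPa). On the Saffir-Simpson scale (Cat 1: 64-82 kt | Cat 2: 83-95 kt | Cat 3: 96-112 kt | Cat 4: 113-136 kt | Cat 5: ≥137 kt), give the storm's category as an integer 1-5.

5

ΔP = 1008 − 864 = 144 mb.
V ≈ 6.14 × 144^0.627 = 6.14 × 22.56 ≈ 139 kt.
139 kt falls in the Category 5 band.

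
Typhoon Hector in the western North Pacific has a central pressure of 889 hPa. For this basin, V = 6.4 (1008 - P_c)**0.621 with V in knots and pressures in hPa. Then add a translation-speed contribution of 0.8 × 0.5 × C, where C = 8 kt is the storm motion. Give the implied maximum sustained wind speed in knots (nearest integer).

128 kt

ΔP = 1008 − 889 = 119 hPa.
119^0.621 ≈ 19.450.
V ≈ 6.4 × 19.450 ≈ 124.5 kt.
Translation term: 0.8 × 0.5 × 8 = 3.2 kt.
Corrected V ≈ 127.7 kt → 128 kt.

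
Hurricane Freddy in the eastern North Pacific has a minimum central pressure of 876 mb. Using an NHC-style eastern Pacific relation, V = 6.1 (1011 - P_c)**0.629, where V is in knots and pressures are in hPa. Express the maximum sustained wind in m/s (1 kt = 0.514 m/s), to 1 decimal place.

68.6 m/s

ΔP = 1011 − 876 = 135 mb.
V ≈ 6.1 × 135^0.629 = 6.1 × 21.877 ≈ 133.447 kt.
133.447 × 0.514 ≈ 68.59 m/s → 68.6 m/s.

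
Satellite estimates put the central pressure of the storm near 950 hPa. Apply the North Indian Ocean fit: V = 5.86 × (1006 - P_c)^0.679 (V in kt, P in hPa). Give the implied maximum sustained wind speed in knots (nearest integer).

ΔP = 1006 − 950 = 56 hPa.
56^0.679 ≈ 15.382.
V ≈ 5.86 × 15.382 ≈ 90.1 kt.

90 kt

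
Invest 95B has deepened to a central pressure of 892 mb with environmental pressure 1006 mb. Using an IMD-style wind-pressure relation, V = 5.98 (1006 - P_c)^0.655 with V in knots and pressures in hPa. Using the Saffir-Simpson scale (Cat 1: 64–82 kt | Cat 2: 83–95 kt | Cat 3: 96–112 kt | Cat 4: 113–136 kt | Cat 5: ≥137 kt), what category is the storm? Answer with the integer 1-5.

ΔP = 1006 − 892 = 114 mb.
V ≈ 5.98 × 114^0.655 = 5.98 × 22.25 ≈ 133 kt.
133 kt falls in the Category 4 band.

4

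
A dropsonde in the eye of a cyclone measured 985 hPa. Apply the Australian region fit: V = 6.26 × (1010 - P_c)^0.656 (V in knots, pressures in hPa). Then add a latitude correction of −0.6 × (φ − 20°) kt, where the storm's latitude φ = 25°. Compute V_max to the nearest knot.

49 kt

ΔP = 1010 − 985 = 25 hPa.
25^0.656 ≈ 8.261.
V ≈ 6.26 × 8.261 ≈ 51.7 kt.
Latitude correction: −0.6 × (25 − 20) = -3 kt.
Corrected V ≈ 48.7 kt → 49 kt.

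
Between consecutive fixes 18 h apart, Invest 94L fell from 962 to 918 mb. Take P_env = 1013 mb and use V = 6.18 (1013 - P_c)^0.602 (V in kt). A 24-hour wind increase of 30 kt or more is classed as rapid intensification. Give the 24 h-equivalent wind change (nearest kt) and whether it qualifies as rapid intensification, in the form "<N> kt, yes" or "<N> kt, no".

40 kt, yes

V₁: ΔP = 51, V ≈ 6.18 × 51^0.602 ≈ 65.91 kt.
V₂: ΔP = 95, V ≈ 6.18 × 95^0.602 ≈ 95.85 kt.
ΔV over 18 h = 29.94 kt → 24 h equivalent = 29.94 × 24/18 ≈ 39.92 kt.
40 kt ≥ 30 kt ⇒ rapid intensification.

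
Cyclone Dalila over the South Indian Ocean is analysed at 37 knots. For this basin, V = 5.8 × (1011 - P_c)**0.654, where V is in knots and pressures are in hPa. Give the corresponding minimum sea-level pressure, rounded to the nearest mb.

994 mb

ΔP = (V / 5.8)^(1/0.654) = (37/5.8)^1.529.
37/5.8 = 6.379; 6.379^1.529 ≈ 17.00 mb.
P_c = 1011 − 17.00 = 994.00 ≈ 994 mb.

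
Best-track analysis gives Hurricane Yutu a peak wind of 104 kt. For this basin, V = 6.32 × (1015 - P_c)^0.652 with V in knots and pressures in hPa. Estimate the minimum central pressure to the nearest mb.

942 mb

ΔP = (V / 6.32)^(1/0.652) = (104/6.32)^1.534.
104/6.32 = 16.456; 16.456^1.534 ≈ 73.37 mb.
P_c = 1015 − 73.37 = 941.63 ≈ 942 mb.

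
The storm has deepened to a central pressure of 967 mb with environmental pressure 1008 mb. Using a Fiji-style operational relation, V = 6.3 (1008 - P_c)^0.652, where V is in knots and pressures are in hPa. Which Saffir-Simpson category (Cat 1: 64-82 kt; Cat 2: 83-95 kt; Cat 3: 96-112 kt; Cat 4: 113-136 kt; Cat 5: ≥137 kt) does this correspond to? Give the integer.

1

ΔP = 1008 − 967 = 41 mb.
V ≈ 6.3 × 41^0.652 = 6.3 × 11.26 ≈ 71 kt.
71 kt falls in the Category 1 band.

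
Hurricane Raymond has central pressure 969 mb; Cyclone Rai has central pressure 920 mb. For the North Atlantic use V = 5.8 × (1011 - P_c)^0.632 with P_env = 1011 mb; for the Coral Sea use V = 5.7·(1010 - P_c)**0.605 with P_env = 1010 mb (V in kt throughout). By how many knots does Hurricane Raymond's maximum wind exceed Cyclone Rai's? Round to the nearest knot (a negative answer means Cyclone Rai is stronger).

-25 kt

Hurricane Raymond: ΔP = 42; V ≈ 5.8 × 42^0.632 ≈ 61.56 kt.
Cyclone Rai: ΔP = 90; V ≈ 5.7 × 90^0.605 ≈ 86.73 kt.
Difference ≈ 61.56 − 86.73 = -25.17 → -25 kt.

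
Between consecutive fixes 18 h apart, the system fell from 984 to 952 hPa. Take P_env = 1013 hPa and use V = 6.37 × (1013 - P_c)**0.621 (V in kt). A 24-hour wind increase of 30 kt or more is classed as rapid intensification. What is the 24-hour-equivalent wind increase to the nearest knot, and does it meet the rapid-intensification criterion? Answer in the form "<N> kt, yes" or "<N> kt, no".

40 kt, yes

V₁: ΔP = 29, V ≈ 6.37 × 29^0.621 ≈ 51.56 kt.
V₂: ΔP = 61, V ≈ 6.37 × 61^0.621 ≈ 81.81 kt.
ΔV over 18 h = 30.25 kt → 24 h equivalent = 30.25 × 24/18 ≈ 40.33 kt.
40 kt ≥ 30 kt ⇒ rapid intensification.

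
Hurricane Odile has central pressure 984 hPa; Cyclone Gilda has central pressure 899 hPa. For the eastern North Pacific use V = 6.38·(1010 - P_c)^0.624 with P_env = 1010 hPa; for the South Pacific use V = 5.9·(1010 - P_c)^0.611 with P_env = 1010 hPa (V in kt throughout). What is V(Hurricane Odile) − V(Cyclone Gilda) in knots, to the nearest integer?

-56 kt

Hurricane Odile: ΔP = 26; V ≈ 6.38 × 26^0.624 ≈ 48.73 kt.
Cyclone Gilda: ΔP = 111; V ≈ 5.9 × 111^0.611 ≈ 104.84 kt.
Difference ≈ 48.73 − 104.84 = -56.11 → -56 kt.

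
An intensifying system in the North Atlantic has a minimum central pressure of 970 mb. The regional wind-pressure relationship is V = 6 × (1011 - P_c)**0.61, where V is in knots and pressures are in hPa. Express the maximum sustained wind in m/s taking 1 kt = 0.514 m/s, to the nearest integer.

30 m/s

ΔP = 1011 − 970 = 41 mb.
V ≈ 6 × 41^0.61 = 6 × 9.634 ≈ 57.803 kt.
57.803 × 0.514 ≈ 29.71 m/s → 30 m/s.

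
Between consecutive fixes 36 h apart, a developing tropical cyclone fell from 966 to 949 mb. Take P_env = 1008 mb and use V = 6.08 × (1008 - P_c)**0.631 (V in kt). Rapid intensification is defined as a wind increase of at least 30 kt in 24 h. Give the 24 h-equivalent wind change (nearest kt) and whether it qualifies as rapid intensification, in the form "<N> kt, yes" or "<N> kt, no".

10 kt, no

V₁: ΔP = 42, V ≈ 6.08 × 42^0.631 ≈ 64.29 kt.
V₂: ΔP = 59, V ≈ 6.08 × 59^0.631 ≈ 79.67 kt.
ΔV over 36 h = 15.38 kt → 24 h equivalent = 15.38 × 24/36 ≈ 10.25 kt.
10 kt < 30 kt ⇒ not rapid intensification.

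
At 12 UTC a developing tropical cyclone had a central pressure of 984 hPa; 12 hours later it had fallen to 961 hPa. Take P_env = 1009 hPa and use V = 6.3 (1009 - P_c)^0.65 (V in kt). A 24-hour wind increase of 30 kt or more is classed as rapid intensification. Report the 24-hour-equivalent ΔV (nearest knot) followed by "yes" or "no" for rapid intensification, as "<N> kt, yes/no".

54 kt, yes

V₁: ΔP = 25, V ≈ 6.3 × 25^0.65 ≈ 51.05 kt.
V₂: ΔP = 48, V ≈ 6.3 × 48^0.65 ≈ 78.01 kt.
ΔV over 12 h = 26.96 kt → 24 h equivalent = 26.96 × 24/12 ≈ 53.92 kt.
54 kt ≥ 30 kt ⇒ rapid intensification.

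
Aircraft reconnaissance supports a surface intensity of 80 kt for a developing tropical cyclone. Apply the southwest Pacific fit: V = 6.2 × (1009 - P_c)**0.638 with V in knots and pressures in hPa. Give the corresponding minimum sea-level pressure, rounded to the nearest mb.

ΔP = (V / 6.2)^(1/0.638) = (80/6.2)^1.567.
80/6.2 = 12.903; 12.903^1.567 ≈ 55.07 mb.
P_c = 1009 − 55.07 = 953.93 ≈ 954 mb.

954 mb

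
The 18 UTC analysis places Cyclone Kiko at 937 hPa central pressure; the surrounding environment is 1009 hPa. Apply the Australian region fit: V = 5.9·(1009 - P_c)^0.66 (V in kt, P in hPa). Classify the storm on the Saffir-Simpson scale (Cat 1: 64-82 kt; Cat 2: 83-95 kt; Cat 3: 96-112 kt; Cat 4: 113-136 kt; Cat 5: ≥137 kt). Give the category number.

ΔP = 1009 − 937 = 72 hPa.
V ≈ 5.9 × 72^0.66 = 5.9 × 16.82 ≈ 99 kt.
99 kt falls in the Category 3 band.

3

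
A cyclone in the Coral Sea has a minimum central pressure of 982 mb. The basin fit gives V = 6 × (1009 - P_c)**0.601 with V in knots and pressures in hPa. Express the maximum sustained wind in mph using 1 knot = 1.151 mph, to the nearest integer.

ΔP = 1009 − 982 = 27 mb.
V ≈ 6 × 27^0.601 = 6 × 7.249 ≈ 43.491 kt.
43.491 × 1.151 ≈ 50.06 mph → 50 mph.

50 mph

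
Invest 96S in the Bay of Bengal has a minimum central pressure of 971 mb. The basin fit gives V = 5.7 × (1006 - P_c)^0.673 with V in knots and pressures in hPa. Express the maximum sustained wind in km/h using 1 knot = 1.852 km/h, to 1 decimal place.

ΔP = 1006 − 971 = 35 mb.
V ≈ 5.7 × 35^0.673 = 5.7 × 10.944 ≈ 62.378 kt.
62.378 × 1.852 ≈ 115.52 km/h → 115.5 km/h.

115.5 km/h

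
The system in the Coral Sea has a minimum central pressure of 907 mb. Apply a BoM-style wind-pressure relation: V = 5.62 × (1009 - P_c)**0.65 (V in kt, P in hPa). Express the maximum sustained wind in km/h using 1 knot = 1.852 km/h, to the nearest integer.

210 km/h

ΔP = 1009 − 907 = 102 mb.
V ≈ 5.62 × 102^0.65 = 5.62 × 20.211 ≈ 113.586 kt.
113.586 × 1.852 ≈ 210.36 km/h → 210 km/h.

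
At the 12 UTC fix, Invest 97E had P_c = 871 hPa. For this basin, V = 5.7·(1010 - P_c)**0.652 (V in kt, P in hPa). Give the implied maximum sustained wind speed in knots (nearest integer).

142 kt

ΔP = 1010 − 871 = 139 hPa.
139^0.652 ≈ 24.960.
V ≈ 5.7 × 24.960 ≈ 142.3 kt.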